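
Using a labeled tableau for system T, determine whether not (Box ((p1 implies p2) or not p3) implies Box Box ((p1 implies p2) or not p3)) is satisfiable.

Yes, satisfiable

1. not (Box ((p1 implies p2) or not p3) implies Box Box ((p1 implies p2) or not p3)), w0
2. Box ((p1 implies p2) or not p3), w0
3. not Box Box ((p1 implies p2) or not p3), w0
4. (p1 implies p2) or not p3, w0
5. not p3, w0
6. not Box ((p1 implies p2) or not p3), w1
7. (p1 implies p2) or not p3, w1
8. not p3, w1
9. not ((p1 implies p2) or not p3), w2
10. not (p1 implies p2), w2
11. p3, w2
12. p1, w2
13. not p2, w2
Accessibility: w0Rw0, w0Rw1, w1Rw1, w1Rw2, w2Rw2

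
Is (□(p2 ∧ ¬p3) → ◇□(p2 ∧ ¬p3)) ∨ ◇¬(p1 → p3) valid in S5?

Tableau for the negation ¬((□(p2 ∧ ¬p3) → ◇□(p2 ∧ ¬p3)) ∨ ◇¬(p1 → p3)):
1. ¬((□(p2 ∧ ¬p3) → ◇□(p2 ∧ ¬p3)) ∨ ◇¬(p1 → p3)), 0
2. ¬(□(p2 ∧ ¬p3) → ◇□(p2 ∧ ¬p3)), 0
3. ¬◇¬(p1 → p3), 0
4. □(p2 ∧ ¬p3), 0
5. ¬◇□(p2 ∧ ¬p3), 0
6. p1 → p3, 0
7. p2 ∧ ¬p3, 0
8. p2, 0
9. ¬p3, 0
10. ¬□(p2 ∧ ¬p3), 0
11. ¬p1, 0
12. ¬(p2 ∧ ¬p3), 1
13. p1 → p3, 1
14. p2 ∧ ¬p3, 1
15. p2, 1
16. ¬p3, 1
17. ¬□(p2 ∧ ¬p3), 1
18. p3, 1
Accessibility: 0R0, 0R1, 1R0, 1R1
Branch closes: p3 and ¬p3 both at 1.
Every branch of the negation's tableau closes; the branch above is one of them.

Valid in S5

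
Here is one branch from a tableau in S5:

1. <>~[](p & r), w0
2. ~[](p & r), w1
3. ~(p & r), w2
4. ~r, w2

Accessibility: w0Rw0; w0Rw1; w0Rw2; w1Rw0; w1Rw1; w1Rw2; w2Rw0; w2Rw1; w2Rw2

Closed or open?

No world carries both an atom and its negation.

No, open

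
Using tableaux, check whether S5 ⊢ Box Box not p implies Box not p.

Valid

Tableau for the negation not (Box Box not p implies Box not p):
1. not (Box Box not p implies Box not p), u
2. Box Box not p, u   [neg-implies-rule on 1]
3. not Box not p, u   [neg-implies-rule on 1]
4. Box not p, u   [Box-rule on 2 via uRu]
5. not p, u   [Box-rule on 4 via uRu]
6. p, v   [neg-Box-rule on 3: fresh world v, uRv]
7. Box not p, v   [Box-rule on 2 via uRv]
8. not p, v   [Box-rule on 4 via uRv]
Accessibility: uRu, uRv, vRu, vRv
Branch closes: p and not p both at v.
All branches of the negation close; one closing branch shown above.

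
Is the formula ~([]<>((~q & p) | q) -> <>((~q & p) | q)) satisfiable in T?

1. ~([]<>((~q & p) | q) -> <>((~q & p) | q)), 0
2. []<>((~q & p) | q), 0
3. ~<>((~q & p) | q), 0
4. <>((~q & p) | q), 0
5. ~((~q & p) | q), 0
6. ~(~q & p), 0
7. ~q, 0
8. ~p, 0
9. (~q & p) | q, 1
10. <>((~q & p) | q), 1
11. ~((~q & p) | q), 1
12. ~(~q & p), 1
13. ~q, 1
14. ~q & p, 1
15. p, 1
16. ~p, 1
Accessibility: 0R0, 0R1, 1R1
Branch closes: p and ~p both at 1.
(One branch shown.) All branches close.

Unsatisfiable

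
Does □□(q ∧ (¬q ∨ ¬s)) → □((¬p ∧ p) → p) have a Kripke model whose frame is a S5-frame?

Yes, satisfiable

1. □□(q ∧ (¬q ∨ ¬s)) → □((¬p ∧ p) → p), u
2. □((¬p ∧ p) → p), u   [→-rule on 1 (branches; this branch)]
3. (¬p ∧ p) → p, u   [□-rule on 2 via uRu]
4. p, u   [→-rule on 3 (branches; this branch)]
Accessibility: uRu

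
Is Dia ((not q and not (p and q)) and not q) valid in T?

Invalid (countermodel exists)

Tableau for the negation not Dia ((not q and not (p and q)) and not q):
1. not Dia ((not q and not (p and q)) and not q), u
2. not ((not q and not (p and q)) and not q), u
3. q, u
Accessibility: uRu
The negation has an open branch (countermodel exists).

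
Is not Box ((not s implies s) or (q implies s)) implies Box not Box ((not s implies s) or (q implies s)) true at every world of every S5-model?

Valid in S5

Tableau for the negation not (not Box ((not s implies s) or (q implies s)) implies Box not Box ((not s implies s) or (q implies s))):
1. not (not Box ((not s implies s) or (q implies s)) implies Box not Box ((not s implies s) or (q implies s))), u
2. not Box ((not s implies s) or (q implies s)), u
3. not Box not Box ((not s implies s) or (q implies s)), u
4. not ((not s implies s) or (q implies s)), v
5. not (not s implies s), v
6. not (q implies s), v
7. not s, v
8. q, v
9. Box ((not s implies s) or (q implies s)), w
10. (not s implies s) or (q implies s), u
11. (not s implies s) or (q implies s), v
12. (not s implies s) or (q implies s), w
13. q implies s, u
14. q implies s, v
15. q implies s, w
16. s, u
17. s, v
Accessibility: uRu, uRv, uRw, vRu, vRv, vRw, wRu, wRv, wRw
Branch closes: s and not s both at v.
Every branch of the negation's tableau closes; the branch above is one of them.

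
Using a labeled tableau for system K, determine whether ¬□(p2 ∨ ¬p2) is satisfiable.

1. ¬□(p2 ∨ ¬p2), u
2. ¬(p2 ∨ ¬p2), v
3. ¬p2, v
4. p2, v
Accessibility: uRv
Branch closes: p2 and ¬p2 both at v.
Every branch closes; the branch above is one of them.

Unsatisfiable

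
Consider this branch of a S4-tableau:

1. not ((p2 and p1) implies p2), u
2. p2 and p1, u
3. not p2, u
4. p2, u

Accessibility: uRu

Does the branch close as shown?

Closed

Both p2 and not p2 appear at u.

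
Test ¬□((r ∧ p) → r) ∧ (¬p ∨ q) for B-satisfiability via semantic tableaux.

1. ¬□((r ∧ p) → r) ∧ (¬p ∨ q), u
2. ¬□((r ∧ p) → r), u
3. ¬p ∨ q, u
4. q, u
5. ¬((r ∧ p) → r), v
6. r ∧ p, v
7. ¬r, v
8. r, v
9. p, v
Accessibility: uRu, uRv, vRu, vRv
Branch closes: r and ¬r both at v.
Every branch closes; the branch above is one of them.

Unsatisfiable (every branch closes)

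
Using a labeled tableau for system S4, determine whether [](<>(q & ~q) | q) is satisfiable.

1. [](<>(q & ~q) | q), 0
2. <>(q & ~q) | q, 0   [[]-rule on 1 via 0R0]
3. q, 0   [|-rule on 2 (branches; this branch)]
Accessibility: 0R0

Yes, satisfiable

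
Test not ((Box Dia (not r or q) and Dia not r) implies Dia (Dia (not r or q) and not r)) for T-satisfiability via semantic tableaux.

1. not ((Box Dia (not r or q) and Dia not r) implies Dia (Dia (not r or q) and not r)), u
2. Box Dia (not r or q) and Dia not r, u
3. not Dia (Dia (not r or q) and not r), u
4. Box Dia (not r or q), u
5. Dia not r, u
6. not (Dia (not r or q) and not r), u
7. Dia (not r or q), u
8. not Dia (not r or q), u
9. not (not r or q), u
10. r, u
11. not q, u
12. not r, v
13. not (Dia (not r or q) and not r), v
14. Dia (not r or q), v
15. not (not r or q), v
16. r, v
17. not q, v
Accessibility: uRu, uRv, vRv
Branch closes: r and not r both at v.
Every branch closes; the branch above is one of them.

Unsatisfiable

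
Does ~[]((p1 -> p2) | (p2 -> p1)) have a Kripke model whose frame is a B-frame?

1. ~[]((p1 -> p2) | (p2 -> p1)), 0
2. ~((p1 -> p2) | (p2 -> p1)), 1   [~[]-rule on 1: fresh world 1, 0R1]
3. ~(p1 -> p2), 1   [~|-rule on 2]
4. ~(p2 -> p1), 1   [~|-rule on 2]
5. p1, 1   [~->-rule on 3]
6. ~p2, 1   [~->-rule on 3]
7. p2, 1   [~->-rule on 4]
8. ~p1, 1   [~->-rule on 4]
Accessibility: 0R0, 0R1, 1R0, 1R1
Branch closes: p2 and ~p2 both at 1.
All branches of the tableau close; one closing branch shown above.

Unsatisfiable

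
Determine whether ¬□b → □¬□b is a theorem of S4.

Tableau for the negation ¬(¬□b → □¬□b):
1. ¬(¬□b → □¬□b), 0
2. ¬□b, 0
3. ¬□¬□b, 0
4. ¬b, 1
5. □b, 2
6. b, 2
Accessibility: 0R0, 0R1, 0R2, 1R1, 2R2
The negation has an open branch (countermodel exists).

No, not valid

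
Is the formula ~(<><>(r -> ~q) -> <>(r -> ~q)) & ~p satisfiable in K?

1. ~(<><>(r -> ~q) -> <>(r -> ~q)) & ~p, u
2. ~(<><>(r -> ~q) -> <>(r -> ~q)), u
3. ~p, u
4. <><>(r -> ~q), u
5. ~<>(r -> ~q), u
6. <>(r -> ~q), v
7. ~(r -> ~q), v
8. r, v
9. q, v
10. r -> ~q, w
11. ~q, w
Accessibility: uRv, vRw

Satisfiable (open branch found)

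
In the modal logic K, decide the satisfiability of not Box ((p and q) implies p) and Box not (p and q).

No, unsatisfiable

1. not Box ((p and q) implies p) and Box not (p and q), w0
2. not Box ((p and q) implies p), w0   [and-rule on 1]
3. Box not (p and q), w0   [and-rule on 1]
4. not ((p and q) implies p), w1   [neg-Box-rule on 2: fresh world w1, w0Rw1]
5. p and q, w1   [neg-implies-rule on 4]
6. not p, w1   [neg-implies-rule on 4]
7. p, w1   [and-rule on 5]
8. q, w1   [and-rule on 5]
Accessibility: w0Rw1
Branch closes: p and not p both at w1.
All branches of the tableau close; one closing branch shown above.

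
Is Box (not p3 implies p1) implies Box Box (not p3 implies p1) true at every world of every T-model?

Tableau for the negation not (Box (not p3 implies p1) implies Box Box (not p3 implies p1)):
1. not (Box (not p3 implies p1) implies Box Box (not p3 implies p1)), w0
2. Box (not p3 implies p1), w0
3. not Box Box (not p3 implies p1), w0
4. not p3 implies p1, w0
5. p1, w0
6. not Box (not p3 implies p1), w1
7. not p3 implies p1, w1
8. p1, w1
9. not (not p3 implies p1), w2
10. not p3, w2
11. not p1, w2
Accessibility: w0Rw0, w0Rw1, w1Rw1, w1Rw2, w2Rw2
The negation has an open branch (countermodel exists).

No, not valid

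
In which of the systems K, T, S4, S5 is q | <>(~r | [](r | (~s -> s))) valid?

T-tableau for the negation ~(q | <>(~r | [](r | (~s -> s)))):
1. ~(q | <>(~r | [](r | (~s -> s)))), w0
2. ~q, w0   [~|-rule on 1]
3. ~<>(~r | [](r | (~s -> s))), w0   [~|-rule on 1]
4. ~(~r | [](r | (~s -> s))), w0   [~<>-rule on 3 via w0Rw0]
5. r, w0   [~|-rule on 4]
6. ~[](r | (~s -> s)), w0   [~|-rule on 4]
7. ~(r | (~s -> s)), w1   [~[]-rule on 6: fresh world w1, w0Rw1]
8. ~r, w1   [~|-rule on 7]
9. ~(~s -> s), w1   [~|-rule on 7]
10. ~s, w1   [~->-rule on 9]
11. ~(~r | [](r | (~s -> s))), w1   [~<>-rule on 3 via w0Rw1]
12. r, w1   [~|-rule on 11]
13. ~[](r | (~s -> s)), w1   [~|-rule on 11]
Accessibility: w0Rw0, w0Rw1, w1Rw1
Branch closes: r and ~r both at w1.
Every branch closes (one shown): valid in T, hence also in S4, S5 (every theorem of T is a theorem of S4 and S5).
K-tableau for the negation ~(q | <>(~r | [](r | (~s -> s)))):
1. ~(q | <>(~r | [](r | (~s -> s)))), w0
2. ~q, w0   [~|-rule on 1]
3. ~<>(~r | [](r | (~s -> s))), w0   [~|-rule on 1]
Complete open branch: countermodel on a K-frame, so not valid in K.

T, S4, S5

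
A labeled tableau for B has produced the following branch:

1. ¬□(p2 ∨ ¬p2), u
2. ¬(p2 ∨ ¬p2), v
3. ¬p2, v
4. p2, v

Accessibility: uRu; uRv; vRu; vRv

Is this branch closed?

Both p2 and ¬p2 appear at v.

Yes, closed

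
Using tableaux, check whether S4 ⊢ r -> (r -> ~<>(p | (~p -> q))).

Tableau for the negation ~(r -> (r -> ~<>(p | (~p -> q)))):
1. ~(r -> (r -> ~<>(p | (~p -> q)))), 0
2. r, 0   [~->-rule on 1]
3. ~(r -> ~<>(p | (~p -> q))), 0   [~->-rule on 1]
4. <>(p | (~p -> q)), 0   [~->-rule on 3]
5. p | (~p -> q), 1   [<>-rule on 4: fresh world 1, 0R1]
6. ~p -> q, 1   [|-rule on 5 (branches; this branch)]
7. q, 1   [->-rule on 6 (branches; this branch)]
Accessibility: 0R0, 0R1, 1R1
The negation has an open branch (countermodel exists).

No, not valid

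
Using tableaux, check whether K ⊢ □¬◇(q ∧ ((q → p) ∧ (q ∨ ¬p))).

No, not valid

Tableau for the negation ¬□¬◇(q ∧ ((q → p) ∧ (q ∨ ¬p))):
1. ¬□¬◇(q ∧ ((q → p) ∧ (q ∨ ¬p))), u
2. ◇(q ∧ ((q → p) ∧ (q ∨ ¬p))), v   [¬□-rule on 1: fresh world v, uRv]
3. q ∧ ((q → p) ∧ (q ∨ ¬p)), w   [◇-rule on 2: fresh world w, vRw]
4. q, w   [∧-rule on 3]
5. (q → p) ∧ (q ∨ ¬p), w   [∧-rule on 3]
6. q → p, w   [∧-rule on 5]
7. q ∨ ¬p, w   [∧-rule on 5]
8. p, w   [→-rule on 6 (branches; this branch)]
Accessibility: uRv, vRw
The negation has an open branch (countermodel exists).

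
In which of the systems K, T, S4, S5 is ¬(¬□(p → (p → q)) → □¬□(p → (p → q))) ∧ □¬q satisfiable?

S5-tableau for the formula:
1. ¬(¬□(p → (p → q)) → □¬□(p → (p → q))) ∧ □¬q, u
2. ¬(¬□(p → (p → q)) → □¬□(p → (p → q))), u
3. □¬q, u
4. ¬□(p → (p → q)), u
5. ¬□¬□(p → (p → q)), u
6. ¬q, u
7. ¬(p → (p → q)), v
8. p, v
9. ¬(p → q), v
10. ¬q, v
11. □(p → (p → q)), w
12. ¬q, w
13. p → (p → q), u
14. p → (p → q), v
15. p → (p → q), w
16. p → q, u
17. p → q, v
18. p → q, w
19. ¬p, u
20. q, v
Accessibility: uRu, uRv, uRw, vRu, vRv, vRw, wRu, wRv, wRw
Branch closes: q and ¬q both at v.
Every branch closes (one shown): unsatisfiable in S5.
S4-tableau for the formula:
1. ¬(¬□(p → (p → q)) → □¬□(p → (p → q))) ∧ □¬q, u
2. ¬(¬□(p → (p → q)) → □¬□(p → (p → q))), u
3. □¬q, u
4. ¬□(p → (p → q)), u
5. ¬□¬□(p → (p → q)), u
6. ¬q, u
7. ¬(p → (p → q)), v
8. p, v
9. ¬(p → q), v
10. ¬q, v
11. □(p → (p → q)), w
12. ¬q, w
13. p → (p → q), w
14. p → q, w
15. ¬p, w
Accessibility: uRu, uRv, uRw, vRv, wRw
Complete open branch: satisfiable in S4, hence also in K, T (this S4-model is also a K-model and a T-model).

K, T, S4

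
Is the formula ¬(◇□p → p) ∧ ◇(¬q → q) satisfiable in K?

Satisfiable

1. ¬(◇□p → p) ∧ ◇(¬q → q), 0
2. ¬(◇□p → p), 0
3. ◇(¬q → q), 0
4. ◇□p, 0
5. ¬p, 0
6. ¬q → q, 1
7. q, 1
8. □p, 2
Accessibility: 0R1, 0R2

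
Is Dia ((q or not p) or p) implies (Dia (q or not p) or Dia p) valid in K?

Yes, valid

Tableau for the negation not (Dia ((q or not p) or p) implies (Dia (q or not p) or Dia p)):
1. not (Dia ((q or not p) or p) implies (Dia (q or not p) or Dia p)), w0
2. Dia ((q or not p) or p), w0
3. not (Dia (q or not p) or Dia p), w0
4. not Dia (q or not p), w0
5. not Dia p, w0
6. (q or not p) or p, w1
7. not (q or not p), w1
8. not q, w1
9. p, w1
10. not p, w1
Accessibility: w0Rw1
Branch closes: p and not p both at w1.
All branches of the negation close; one closing branch shown above.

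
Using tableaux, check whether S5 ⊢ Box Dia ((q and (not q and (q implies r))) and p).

Tableau for the negation not Box Dia ((q and (not q and (q implies r))) and p):
1. not Box Dia ((q and (not q and (q implies r))) and p), u
2. not Dia ((q and (not q and (q implies r))) and p), v   [neg-Box-rule on 1: fresh world v, uRv]
3. not ((q and (not q and (q implies r))) and p), u   [neg-Dia-rule on 2 via vRu]
4. not ((q and (not q and (q implies r))) and p), v   [neg-Dia-rule on 2 via vRv]
5. not p, u   [neg-and-rule on 3 (branches; this branch)]
6. not p, v   [neg-and-rule on 4 (branches; this branch)]
Accessibility: uRu, uRv, vRu, vRv
The negation has an open branch (countermodel exists).

Not valid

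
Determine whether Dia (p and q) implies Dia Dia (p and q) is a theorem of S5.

Valid in S5

Tableau for the negation not (Dia (p and q) implies Dia Dia (p and q)):
1. not (Dia (p and q) implies Dia Dia (p and q)), 0
2. Dia (p and q), 0
3. not Dia Dia (p and q), 0
4. not Dia (p and q), 0
5. not (p and q), 0
6. not q, 0
7. p and q, 1
8. p, 1
9. q, 1
10. not Dia (p and q), 1
11. not (p and q), 1
12. not q, 1
Accessibility: 0R0, 0R1, 1R0, 1R1
Branch closes: q and not q both at 1.
Every branch of the negation's tableau closes; the branch above is one of them.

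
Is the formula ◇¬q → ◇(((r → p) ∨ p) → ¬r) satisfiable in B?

1. ◇¬q → ◇(((r → p) ∨ p) → ¬r), w0
2. ◇(((r → p) ∨ p) → ¬r), w0
3. ((r → p) ∨ p) → ¬r, w1
4. ¬r, w1
Accessibility: w0Rw0, w0Rw1, w1Rw0, w1Rw1

Satisfiable (open branch found)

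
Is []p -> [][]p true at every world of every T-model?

Invalid (countermodel exists)

Tableau for the negation ~([]p -> [][]p):
1. ~([]p -> [][]p), u
2. []p, u
3. ~[][]p, u
4. p, u
5. ~[]p, v
6. p, v
7. ~p, w
Accessibility: uRu, uRv, vRv, vRw, wRw
The negation has an open branch (countermodel exists).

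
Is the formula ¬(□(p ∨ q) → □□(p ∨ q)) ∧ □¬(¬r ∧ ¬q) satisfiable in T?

1. ¬(□(p ∨ q) → □□(p ∨ q)) ∧ □¬(¬r ∧ ¬q), 0
2. ¬(□(p ∨ q) → □□(p ∨ q)), 0
3. □¬(¬r ∧ ¬q), 0
4. □(p ∨ q), 0
5. ¬□□(p ∨ q), 0
6. ¬(¬r ∧ ¬q), 0
7. p ∨ q, 0
8. q, 0
9. ¬□(p ∨ q), 1
10. ¬(¬r ∧ ¬q), 1
11. p ∨ q, 1
12. q, 1
13. ¬(p ∨ q), 2
14. ¬p, 2
15. ¬q, 2
Accessibility: 0R0, 0R1, 1R1, 1R2, 2R2

Yes, satisfiable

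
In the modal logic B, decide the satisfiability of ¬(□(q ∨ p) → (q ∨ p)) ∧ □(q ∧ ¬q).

No, unsatisfiable

1. ¬(□(q ∨ p) → (q ∨ p)) ∧ □(q ∧ ¬q), u
2. ¬(□(q ∨ p) → (q ∨ p)), u   [∧-rule on 1]
3. □(q ∧ ¬q), u   [∧-rule on 1]
4. □(q ∨ p), u   [¬→-rule on 2]
5. ¬(q ∨ p), u   [¬→-rule on 2]
6. ¬q, u   [¬∨-rule on 5]
7. ¬p, u   [¬∨-rule on 5]
8. q ∧ ¬q, u   [□-rule on 3 via uRu]
9. q, u   [∧-rule on 8]
Accessibility: uRu
Branch closes: q and ¬q both at u.
Every branch closes; the branch above is one of them.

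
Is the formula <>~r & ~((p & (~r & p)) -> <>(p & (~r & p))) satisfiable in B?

1. <>~r & ~((p & (~r & p)) -> <>(p & (~r & p))), 0
2. <>~r, 0   [&-rule on 1]
3. ~((p & (~r & p)) -> <>(p & (~r & p))), 0   [&-rule on 1]
4. p & (~r & p), 0   [~->-rule on 3]
5. ~<>(p & (~r & p)), 0   [~->-rule on 3]
6. p, 0   [&-rule on 4]
7. ~r & p, 0   [&-rule on 4]
8. ~r, 0   [&-rule on 7]
9. ~(p & (~r & p)), 0   [~<>-rule on 5 via 0R0]
10. ~(~r & p), 0   [~&-rule on 9 (branches; this branch)]
11. ~p, 0   [~&-rule on 10 (branches; this branch)]
Accessibility: 0R0
Branch closes: p and ~p both at 0.
(One branch shown.) All branches close.

Unsatisfiable (every branch closes)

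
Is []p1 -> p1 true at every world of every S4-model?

Valid

Tableau for the negation ~([]p1 -> p1):
1. ~([]p1 -> p1), 0
2. []p1, 0
3. ~p1, 0
4. p1, 0
Accessibility: 0R0
Branch closes: p1 and ~p1 both at 0.
Every branch of the negation's tableau closes; the branch above is one of them.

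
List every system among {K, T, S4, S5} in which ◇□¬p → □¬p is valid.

S5

S4-tableau for the negation ¬(◇□¬p → □¬p):
1. ¬(◇□¬p → □¬p), w0
2. ◇□¬p, w0
3. ¬□¬p, w0
4. □¬p, w1
5. ¬p, w1
6. p, w2
Accessibility: w0Rw0, w0Rw1, w0Rw2, w1Rw1, w2Rw2
Complete open branch: countermodel on an S4-frame, so not valid in S4, nor in K, T (the same frame is also a K-frame and a T-frame).
S5-tableau for the negation ¬(◇□¬p → □¬p):
1. ¬(◇□¬p → □¬p), w0
2. ◇□¬p, w0
3. ¬□¬p, w0
4. □¬p, w1
5. ¬p, w0
6. ¬p, w1
7. p, w2
8. ¬p, w2
Accessibility: w0Rw0, w0Rw1, w0Rw2, w1Rw0, w1Rw1, w1Rw2, w2Rw0, w2Rw1, w2Rw2
Branch closes: p and ¬p both at w2.
Every branch closes (one shown): valid in S5.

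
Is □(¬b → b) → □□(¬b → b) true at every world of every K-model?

Not valid

Tableau for the negation ¬(□(¬b → b) → □□(¬b → b)):
1. ¬(□(¬b → b) → □□(¬b → b)), 0
2. □(¬b → b), 0   [¬→-rule on 1]
3. ¬□□(¬b → b), 0   [¬→-rule on 1]
4. ¬□(¬b → b), 1   [¬□-rule on 3: fresh world 1, 0R1]
5. ¬b → b, 1   [□-rule on 2 via 0R1]
6. b, 1   [→-rule on 5 (branches; this branch)]
7. ¬(¬b → b), 2   [¬□-rule on 4: fresh world 2, 1R2]
8. ¬b, 2   [¬→-rule on 7]
Accessibility: 0R1, 1R2
The negation has an open branch (countermodel exists).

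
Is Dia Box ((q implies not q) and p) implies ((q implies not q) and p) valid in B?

Tableau for the negation not (Dia Box ((q implies not q) and p) implies ((q implies not q) and p)):
1. not (Dia Box ((q implies not q) and p) implies ((q implies not q) and p)), w0
2. Dia Box ((q implies not q) and p), w0   [neg-implies-rule on 1]
3. not ((q implies not q) and p), w0   [neg-implies-rule on 1]
4. not (q implies not q), w0   [neg-and-rule on 3 (branches; this branch)]
5. q, w0   [neg-implies-rule on 4]
6. Box ((q implies not q) and p), w1   [Dia-rule on 2: fresh world w1, w0Rw1]
7. (q implies not q) and p, w0   [Box-rule on 6 via w1Rw0]
8. q implies not q, w0   [and-rule on 7]
9. p, w0   [and-rule on 7]
10. (q implies not q) and p, w1   [Box-rule on 6 via w1Rw1]
11. q implies not q, w1   [and-rule on 10]
12. p, w1   [and-rule on 10]
13. not q, w0   [implies-rule on 8 (branches; this branch)]
Accessibility: w0Rw0, w0Rw1, w1Rw0, w1Rw1
Branch closes: q and not q both at w0.
All branches of the negation close; one closing branch shown above.

Yes, valid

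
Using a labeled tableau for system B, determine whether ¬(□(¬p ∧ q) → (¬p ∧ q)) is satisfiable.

1. ¬(□(¬p ∧ q) → (¬p ∧ q)), w0
2. □(¬p ∧ q), w0
3. ¬(¬p ∧ q), w0
4. ¬p ∧ q, w0
5. ¬p, w0
6. q, w0
7. ¬q, w0
Accessibility: w0Rw0
Branch closes: q and ¬q both at w0.
(One branch shown.) All branches close.

Unsatisfiable (every branch closes)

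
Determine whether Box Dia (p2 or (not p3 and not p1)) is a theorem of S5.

Tableau for the negation not Box Dia (p2 or (not p3 and not p1)):
1. not Box Dia (p2 or (not p3 and not p1)), 0
2. not Dia (p2 or (not p3 and not p1)), 1   [neg-Box-rule on 1: fresh world 1, 0R1]
3. not (p2 or (not p3 and not p1)), 0   [neg-Dia-rule on 2 via 1R0]
4. not p2, 0   [neg-or-rule on 3]
5. not (not p3 and not p1), 0   [neg-or-rule on 3]
6. not (p2 or (not p3 and not p1)), 1   [neg-Dia-rule on 2 via 1R1]
7. not p2, 1   [neg-or-rule on 6]
8. not (not p3 and not p1), 1   [neg-or-rule on 6]
9. p1, 0   [neg-and-rule on 5 (branches; this branch)]
10. p1, 1   [neg-and-rule on 8 (branches; this branch)]
Accessibility: 0R0, 0R1, 1R0, 1R1
The negation has an open branch (countermodel exists).

No, not valid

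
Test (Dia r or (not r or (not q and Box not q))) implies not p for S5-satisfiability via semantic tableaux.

1. (Dia r or (not r or (not q and Box not q))) implies not p, w0
2. not p, w0
Accessibility: w0Rw0

Yes, satisfiable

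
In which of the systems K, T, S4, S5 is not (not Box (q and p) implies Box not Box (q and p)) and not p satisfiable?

S4-tableau for the formula:
1. not (not Box (q and p) implies Box not Box (q and p)) and not p, 0
2. not (not Box (q and p) implies Box not Box (q and p)), 0   [and-rule on 1]
3. not p, 0   [and-rule on 1]
4. not Box (q and p), 0   [neg-implies-rule on 2]
5. not Box not Box (q and p), 0   [neg-implies-rule on 2]
6. not (q and p), 1   [neg-Box-rule on 4: fresh world 1, 0R1]
7. not p, 1   [neg-and-rule on 6 (branches; this branch)]
8. Box (q and p), 2   [neg-Box-rule on 5: fresh world 2, 0R2]
9. q and p, 2   [Box-rule on 8 via 2R2]
10. q, 2   [and-rule on 9]
11. p, 2   [and-rule on 9]
Accessibility: 0R0, 0R1, 0R2, 1R1, 2R2
Complete open branch: satisfiable in S4, hence also in K, T (this S4-model is also a K-model and a T-model).
S5-tableau for the formula:
1. not (not Box (q and p) implies Box not Box (q and p)) and not p, 0
2. not (not Box (q and p) implies Box not Box (q and p)), 0   [and-rule on 1]
3. not p, 0   [and-rule on 1]
4. not Box (q and p), 0   [neg-implies-rule on 2]
5. not Box not Box (q and p), 0   [neg-implies-rule on 2]
6. not (q and p), 1   [neg-Box-rule on 4: fresh world 1, 0R1]
7. not p, 1   [neg-and-rule on 6 (branches; this branch)]
8. Box (q and p), 2   [neg-Box-rule on 5: fresh world 2, 0R2]
9. q and p, 0   [Box-rule on 8 via 2R0]
10. q, 0   [and-rule on 9]
11. p, 0   [and-rule on 9]
Accessibility: 0R0, 0R1, 0R2, 1R0, 1R1, 1R2, 2R0, 2R1, 2R2
Branch closes: p and not p both at 0.
Every branch closes (one shown): unsatisfiable in S5.

K, T, S4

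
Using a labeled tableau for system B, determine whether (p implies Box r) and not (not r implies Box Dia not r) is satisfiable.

Unsatisfiable (every branch closes)

1. (p implies Box r) and not (not r implies Box Dia not r), 0
2. p implies Box r, 0
3. not (not r implies Box Dia not r), 0
4. not r, 0
5. not Box Dia not r, 0
6. not p, 0
7. not Dia not r, 1
8. r, 0
Accessibility: 0R0, 0R1, 1R0, 1R1
Branch closes: r and not r both at 0.
All branches of the tableau close; one closing branch shown above.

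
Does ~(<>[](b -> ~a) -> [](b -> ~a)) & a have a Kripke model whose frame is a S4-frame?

1. ~(<>[](b -> ~a) -> [](b -> ~a)) & a, u
2. ~(<>[](b -> ~a) -> [](b -> ~a)), u   [&-rule on 1]
3. a, u   [&-rule on 1]
4. <>[](b -> ~a), u   [~->-rule on 2]
5. ~[](b -> ~a), u   [~->-rule on 2]
6. [](b -> ~a), v   [<>-rule on 4: fresh world v, uRv]
7. b -> ~a, v   [[]-rule on 6 via vRv]
8. ~a, v   [->-rule on 7 (branches; this branch)]
9. ~(b -> ~a), w   [~[]-rule on 5: fresh world w, uRw]
10. b, w   [~->-rule on 9]
11. a, w   [~->-rule on 9]
Accessibility: uRu, uRv, uRw, vRv, wRw

Yes, satisfiable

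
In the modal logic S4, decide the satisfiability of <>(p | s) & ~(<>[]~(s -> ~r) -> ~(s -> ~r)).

1. <>(p | s) & ~(<>[]~(s -> ~r) -> ~(s -> ~r)), 0
2. <>(p | s), 0   [&-rule on 1]
3. ~(<>[]~(s -> ~r) -> ~(s -> ~r)), 0   [&-rule on 1]
4. <>[]~(s -> ~r), 0   [~->-rule on 3]
5. s -> ~r, 0   [~->-rule on 3]
6. ~r, 0   [->-rule on 5 (branches; this branch)]
7. p | s, 1   [<>-rule on 2: fresh world 1, 0R1]
8. s, 1   [|-rule on 7 (branches; this branch)]
9. []~(s -> ~r), 2   [<>-rule on 4: fresh world 2, 0R2]
10. ~(s -> ~r), 2   [[]-rule on 9 via 2R2]
11. s, 2   [~->-rule on 10]
12. r, 2   [~->-rule on 10]
Accessibility: 0R0, 0R1, 0R2, 1R1, 2R2

Yes, satisfiable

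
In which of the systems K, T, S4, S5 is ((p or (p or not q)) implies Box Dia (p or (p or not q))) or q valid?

S5

S4-tableau for the negation not (((p or (p or not q)) implies Box Dia (p or (p or not q))) or q):
1. not (((p or (p or not q)) implies Box Dia (p or (p or not q))) or q), u
2. not ((p or (p or not q)) implies Box Dia (p or (p or not q))), u
3. not q, u
4. p or (p or not q), u
5. not Box Dia (p or (p or not q)), u
6. p or not q, u
7. not Dia (p or (p or not q)), v
8. not (p or (p or not q)), v
9. not p, v
10. not (p or not q), v
11. q, v
Accessibility: uRu, uRv, vRv
Complete open branch: countermodel on an S4-frame, so not valid in S4, nor in K, T (the same frame is also a K-frame and a T-frame).
S5-tableau for the negation not (((p or (p or not q)) implies Box Dia (p or (p or not q))) or q):
1. not (((p or (p or not q)) implies Box Dia (p or (p or not q))) or q), u
2. not ((p or (p or not q)) implies Box Dia (p or (p or not q))), u
3. not q, u
4. p or (p or not q), u
5. not Box Dia (p or (p or not q)), u
6. p or not q, u
7. not Dia (p or (p or not q)), v
8. not (p or (p or not q)), u
9. not p, u
10. not (p or not q), u
11. q, u
Accessibility: uRu, uRv, vRu, vRv
Branch closes: q and not q both at u.
Every branch closes (one shown): valid in S5.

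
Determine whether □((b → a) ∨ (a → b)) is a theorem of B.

Valid

Tableau for the negation ¬□((b → a) ∨ (a → b)):
1. ¬□((b → a) ∨ (a → b)), u
2. ¬((b → a) ∨ (a → b)), v
3. ¬(b → a), v
4. ¬(a → b), v
5. b, v
6. ¬a, v
7. a, v
8. ¬b, v
Accessibility: uRu, uRv, vRu, vRv
Branch closes: a and ¬a both at v.
Every branch of the negation's tableau closes; the branch above is one of them.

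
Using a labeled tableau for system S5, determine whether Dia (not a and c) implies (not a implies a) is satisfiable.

Satisfiable

1. Dia (not a and c) implies (not a implies a), u
2. not a implies a, u
3. a, u
Accessibility: uRu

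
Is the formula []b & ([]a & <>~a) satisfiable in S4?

1. []b & ([]a & <>~a), w0
2. []b, w0   [&-rule on 1]
3. []a & <>~a, w0   [&-rule on 1]
4. []a, w0   [&-rule on 3]
5. <>~a, w0   [&-rule on 3]
6. b, w0   [[]-rule on 2 via w0Rw0]
7. a, w0   [[]-rule on 4 via w0Rw0]
8. ~a, w1   [<>-rule on 5: fresh world w1, w0Rw1]
9. b, w1   [[]-rule on 2 via w0Rw1]
10. a, w1   [[]-rule on 4 via w0Rw1]
Accessibility: w0Rw0, w0Rw1, w1Rw1
Branch closes: a and ~a both at w1.
All branches of the tableau close; one closing branch shown above.

Unsatisfiable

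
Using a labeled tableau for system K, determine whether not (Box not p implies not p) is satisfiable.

Yes, satisfiable

1. not (Box not p implies not p), w0
2. Box not p, w0   [neg-implies-rule on 1]
3. p, w0   [neg-implies-rule on 1]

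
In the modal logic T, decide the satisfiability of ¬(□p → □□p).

Yes, satisfiable

1. ¬(□p → □□p), w0
2. □p, w0   [¬→-rule on 1]
3. ¬□□p, w0   [¬→-rule on 1]
4. p, w0   [□-rule on 2 via w0Rw0]
5. ¬□p, w1   [¬□-rule on 3: fresh world w1, w0Rw1]
6. p, w1   [□-rule on 2 via w0Rw1]
7. ¬p, w2   [¬□-rule on 5: fresh world w2, w1Rw2]
Accessibility: w0Rw0, w0Rw1, w1Rw1, w1Rw2, w2Rw2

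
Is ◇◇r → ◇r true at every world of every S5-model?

Tableau for the negation ¬(◇◇r → ◇r):
1. ¬(◇◇r → ◇r), u
2. ◇◇r, u
3. ¬◇r, u
4. ¬r, u
5. ◇r, v
6. ¬r, v
7. r, w
8. ¬r, w
Accessibility: uRu, uRv, uRw, vRu, vRv, vRw, wRu, wRv, wRw
Branch closes: r and ¬r both at w.
All branches of the negation close; one closing branch shown above.

Yes, valid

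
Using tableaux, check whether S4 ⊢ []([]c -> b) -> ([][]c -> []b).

Yes, valid

Tableau for the negation ~([]([]c -> b) -> ([][]c -> []b)):
1. ~([]([]c -> b) -> ([][]c -> []b)), 0
2. []([]c -> b), 0   [~->-rule on 1]
3. ~([][]c -> []b), 0   [~->-rule on 1]
4. [][]c, 0   [~->-rule on 3]
5. ~[]b, 0   [~->-rule on 3]
6. []c -> b, 0   [[]-rule on 2 via 0R0]
7. []c, 0   [[]-rule on 4 via 0R0]
8. c, 0   [[]-rule on 7 via 0R0]
9. b, 0   [->-rule on 6 (branches; this branch)]
10. ~b, 1   [~[]-rule on 5: fresh world 1, 0R1]
11. []c -> b, 1   [[]-rule on 2 via 0R1]
12. []c, 1   [[]-rule on 4 via 0R1]
13. c, 1   [[]-rule on 7 via 0R1]
14. ~[]c, 1   [->-rule on 11 (branches; this branch)]
15. ~c, 2   [~[]-rule on 14: fresh world 2, 1R2]
16. []c -> b, 2   [[]-rule on 2 via 0R2]
17. []c, 2   [[]-rule on 4 via 0R2]
18. c, 2   [[]-rule on 7 via 0R2]
Accessibility: 0R0, 0R1, 0R2, 1R1, 1R2, 2R2
Branch closes: c and ~c both at 2.
Every branch of the negation's tableau closes; the branch above is one of them.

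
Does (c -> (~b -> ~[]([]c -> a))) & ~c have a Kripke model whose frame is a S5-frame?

1. (c -> (~b -> ~[]([]c -> a))) & ~c, w0
2. c -> (~b -> ~[]([]c -> a)), w0
3. ~c, w0
4. ~b -> ~[]([]c -> a), w0
5. b, w0
Accessibility: w0Rw0

Satisfiable (open branch found)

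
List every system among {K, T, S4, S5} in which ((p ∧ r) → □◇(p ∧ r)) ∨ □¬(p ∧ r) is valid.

S5-tableau for the negation ¬(((p ∧ r) → □◇(p ∧ r)) ∨ □¬(p ∧ r)):
1. ¬(((p ∧ r) → □◇(p ∧ r)) ∨ □¬(p ∧ r)), 0
2. ¬((p ∧ r) → □◇(p ∧ r)), 0
3. ¬□¬(p ∧ r), 0
4. p ∧ r, 0
5. ¬□◇(p ∧ r), 0
6. p, 0
7. r, 0
8. p ∧ r, 1
9. p, 1
10. r, 1
11. ¬◇(p ∧ r), 2
12. ¬(p ∧ r), 0
13. ¬(p ∧ r), 1
14. ¬(p ∧ r), 2
15. ¬r, 0
Accessibility: 0R0, 0R1, 0R2, 1R0, 1R1, 1R2, 2R0, 2R1, 2R2
Branch closes: r and ¬r both at 0.
Every branch closes (one shown): valid in S5.
S4-tableau for the negation ¬(((p ∧ r) → □◇(p ∧ r)) ∨ □¬(p ∧ r)):
1. ¬(((p ∧ r) → □◇(p ∧ r)) ∨ □¬(p ∧ r)), 0
2. ¬((p ∧ r) → □◇(p ∧ r)), 0
3. ¬□¬(p ∧ r), 0
4. p ∧ r, 0
5. ¬□◇(p ∧ r), 0
6. p, 0
7. r, 0
8. p ∧ r, 1
9. p, 1
10. r, 1
11. ¬◇(p ∧ r), 2
12. ¬(p ∧ r), 2
13. ¬r, 2
Accessibility: 0R0, 0R1, 0R2, 1R1, 2R2
Complete open branch: countermodel on an S4-frame, so not valid in S4, nor in K, T (the same frame is also a K-frame and a T-frame).

S5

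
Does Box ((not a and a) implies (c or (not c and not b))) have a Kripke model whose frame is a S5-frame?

1. Box ((not a and a) implies (c or (not c and not b))), w0
2. (not a and a) implies (c or (not c and not b)), w0   [Box-rule on 1 via w0Rw0]
3. c or (not c and not b), w0   [implies-rule on 2 (branches; this branch)]
4. not c and not b, w0   [or-rule on 3 (branches; this branch)]
5. not c, w0   [and-rule on 4]
6. not b, w0   [and-rule on 4]
Accessibility: w0Rw0

Satisfiable (open branch found)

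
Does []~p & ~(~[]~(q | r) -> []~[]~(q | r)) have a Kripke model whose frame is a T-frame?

Satisfiable (open branch found)

1. []~p & ~(~[]~(q | r) -> []~[]~(q | r)), u
2. []~p, u
3. ~(~[]~(q | r) -> []~[]~(q | r)), u
4. ~[]~(q | r), u
5. ~[]~[]~(q | r), u
6. ~p, u
7. q | r, v
8. ~p, v
9. r, v
10. []~(q | r), w
11. ~p, w
12. ~(q | r), w
13. ~q, w
14. ~r, w
Accessibility: uRu, uRv, uRw, vRv, wRw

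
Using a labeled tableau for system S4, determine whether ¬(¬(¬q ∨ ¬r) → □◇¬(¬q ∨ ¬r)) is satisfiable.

Yes, satisfiable

1. ¬(¬(¬q ∨ ¬r) → □◇¬(¬q ∨ ¬r)), 0
2. ¬(¬q ∨ ¬r), 0
3. ¬□◇¬(¬q ∨ ¬r), 0
4. q, 0
5. r, 0
6. ¬◇¬(¬q ∨ ¬r), 1
7. ¬q ∨ ¬r, 1
8. ¬r, 1
Accessibility: 0R0, 0R1, 1R1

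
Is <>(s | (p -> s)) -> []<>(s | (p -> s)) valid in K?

Tableau for the negation ~(<>(s | (p -> s)) -> []<>(s | (p -> s))):
1. ~(<>(s | (p -> s)) -> []<>(s | (p -> s))), 0
2. <>(s | (p -> s)), 0
3. ~[]<>(s | (p -> s)), 0
4. s | (p -> s), 1
5. p -> s, 1
6. s, 1
7. ~<>(s | (p -> s)), 2
Accessibility: 0R1, 0R2
The negation has an open branch (countermodel exists).

No, not valid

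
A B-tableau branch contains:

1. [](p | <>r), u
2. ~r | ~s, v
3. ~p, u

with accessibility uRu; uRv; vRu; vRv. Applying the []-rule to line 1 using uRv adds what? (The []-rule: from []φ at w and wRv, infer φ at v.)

p | <>r, v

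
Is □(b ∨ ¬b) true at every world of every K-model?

Valid

Tableau for the negation ¬□(b ∨ ¬b):
1. ¬□(b ∨ ¬b), 0
2. ¬(b ∨ ¬b), 1
3. ¬b, 1
4. b, 1
Accessibility: 0R1
Branch closes: b and ¬b both at 1.
All branches of the negation close; one closing branch shown above.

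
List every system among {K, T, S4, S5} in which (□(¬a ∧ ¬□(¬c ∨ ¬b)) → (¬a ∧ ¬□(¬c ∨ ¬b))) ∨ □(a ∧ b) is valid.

T, S4, S5

T-tableau for the negation ¬((□(¬a ∧ ¬□(¬c ∨ ¬b)) → (¬a ∧ ¬□(¬c ∨ ¬b))) ∨ □(a ∧ b)):
1. ¬((□(¬a ∧ ¬□(¬c ∨ ¬b)) → (¬a ∧ ¬□(¬c ∨ ¬b))) ∨ □(a ∧ b)), w0
2. ¬(□(¬a ∧ ¬□(¬c ∨ ¬b)) → (¬a ∧ ¬□(¬c ∨ ¬b))), w0
3. ¬□(a ∧ b), w0
4. □(¬a ∧ ¬□(¬c ∨ ¬b)), w0
5. ¬(¬a ∧ ¬□(¬c ∨ ¬b)), w0
6. ¬a ∧ ¬□(¬c ∨ ¬b), w0
7. ¬a, w0
8. ¬□(¬c ∨ ¬b), w0
9. □(¬c ∨ ¬b), w0
10. ¬c ∨ ¬b, w0
11. ¬b, w0
12. ¬(a ∧ b), w1
13. ¬a ∧ ¬□(¬c ∨ ¬b), w1
14. ¬a, w1
15. ¬□(¬c ∨ ¬b), w1
16. ¬c ∨ ¬b, w1
17. ¬b, w1
18. ¬(¬c ∨ ¬b), w2
19. c, w2
20. b, w2
21. ¬a ∧ ¬□(¬c ∨ ¬b), w2
22. ¬a, w2
23. ¬□(¬c ∨ ¬b), w2
24. ¬c ∨ ¬b, w2
25. ¬b, w2
Accessibility: w0Rw0, w0Rw1, w0Rw2, w1Rw1, w2Rw2
Branch closes: b and ¬b both at w2.
Every branch closes (one shown): valid in T, hence also in S4, S5 (every theorem of T is a theorem of S4 and S5).
K-tableau for the negation ¬((□(¬a ∧ ¬□(¬c ∨ ¬b)) → (¬a ∧ ¬□(¬c ∨ ¬b))) ∨ □(a ∧ b)):
1. ¬((□(¬a ∧ ¬□(¬c ∨ ¬b)) → (¬a ∧ ¬□(¬c ∨ ¬b))) ∨ □(a ∧ b)), w0
2. ¬(□(¬a ∧ ¬□(¬c ∨ ¬b)) → (¬a ∧ ¬□(¬c ∨ ¬b))), w0
3. ¬□(a ∧ b), w0
4. □(¬a ∧ ¬□(¬c ∨ ¬b)), w0
5. ¬(¬a ∧ ¬□(¬c ∨ ¬b)), w0
6. □(¬c ∨ ¬b), w0
7. ¬(a ∧ b), w1
8. ¬a ∧ ¬□(¬c ∨ ¬b), w1
9. ¬a, w1
10. ¬□(¬c ∨ ¬b), w1
11. ¬c ∨ ¬b, w1
12. ¬b, w1
13. ¬(¬c ∨ ¬b), w2
14. c, w2
15. b, w2
Accessibility: w0Rw1, w1Rw2
Complete open branch: countermodel on a K-frame, so not valid in K.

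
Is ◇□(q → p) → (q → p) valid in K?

No, not valid

Tableau for the negation ¬(◇□(q → p) → (q → p)):
1. ¬(◇□(q → p) → (q → p)), w0
2. ◇□(q → p), w0   [¬→-rule on 1]
3. ¬(q → p), w0   [¬→-rule on 1]
4. q, w0   [¬→-rule on 3]
5. ¬p, w0   [¬→-rule on 3]
6. □(q → p), w1   [◇-rule on 2: fresh world w1, w0Rw1]
Accessibility: w0Rw1
The negation has an open branch (countermodel exists).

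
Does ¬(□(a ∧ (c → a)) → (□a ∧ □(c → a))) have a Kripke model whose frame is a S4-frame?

1. ¬(□(a ∧ (c → a)) → (□a ∧ □(c → a))), w0
2. □(a ∧ (c → a)), w0
3. ¬(□a ∧ □(c → a)), w0
4. a ∧ (c → a), w0
5. a, w0
6. c → a, w0
7. ¬□(c → a), w0
8. ¬(c → a), w1
9. c, w1
10. ¬a, w1
11. a ∧ (c → a), w1
12. a, w1
13. c → a, w1
Accessibility: w0Rw0, w0Rw1, w1Rw1
Branch closes: a and ¬a both at w1.
Every branch closes; the branch above is one of them.

Unsatisfiable (every branch closes)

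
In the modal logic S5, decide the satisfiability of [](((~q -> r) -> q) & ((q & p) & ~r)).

Satisfiable (open branch found)

1. [](((~q -> r) -> q) & ((q & p) & ~r)), w0
2. ((~q -> r) -> q) & ((q & p) & ~r), w0
3. (~q -> r) -> q, w0
4. (q & p) & ~r, w0
5. q & p, w0
6. ~r, w0
7. q, w0
8. p, w0
Accessibility: w0Rw0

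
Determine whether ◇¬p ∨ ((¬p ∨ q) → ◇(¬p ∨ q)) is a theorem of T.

Yes, valid

Tableau for the negation ¬(◇¬p ∨ ((¬p ∨ q) → ◇(¬p ∨ q))):
1. ¬(◇¬p ∨ ((¬p ∨ q) → ◇(¬p ∨ q))), w0
2. ¬◇¬p, w0
3. ¬((¬p ∨ q) → ◇(¬p ∨ q)), w0
4. ¬p ∨ q, w0
5. ¬◇(¬p ∨ q), w0
6. p, w0
7. ¬(¬p ∨ q), w0
8. ¬q, w0
9. q, w0
Accessibility: w0Rw0
Branch closes: q and ¬q both at w0.
All branches of the negation close; one closing branch shown above.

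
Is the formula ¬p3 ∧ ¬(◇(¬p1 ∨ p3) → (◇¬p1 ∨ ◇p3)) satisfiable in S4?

1. ¬p3 ∧ ¬(◇(¬p1 ∨ p3) → (◇¬p1 ∨ ◇p3)), w0
2. ¬p3, w0
3. ¬(◇(¬p1 ∨ p3) → (◇¬p1 ∨ ◇p3)), w0
4. ◇(¬p1 ∨ p3), w0
5. ¬(◇¬p1 ∨ ◇p3), w0
6. ¬◇¬p1, w0
7. ¬◇p3, w0
8. p1, w0
9. ¬p1 ∨ p3, w1
10. p1, w1
11. ¬p3, w1
12. p3, w1
Accessibility: w0Rw0, w0Rw1, w1Rw1
Branch closes: p3 and ¬p3 both at w1.
All branches of the tableau close; one closing branch shown above.

Unsatisfiable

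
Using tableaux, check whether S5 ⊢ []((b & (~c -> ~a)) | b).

Tableau for the negation ~[]((b & (~c -> ~a)) | b):
1. ~[]((b & (~c -> ~a)) | b), w0
2. ~((b & (~c -> ~a)) | b), w1
3. ~(b & (~c -> ~a)), w1
4. ~b, w1
5. ~(~c -> ~a), w1
6. ~c, w1
7. a, w1
Accessibility: w0Rw0, w0Rw1, w1Rw0, w1Rw1
The negation has an open branch (countermodel exists).

Not valid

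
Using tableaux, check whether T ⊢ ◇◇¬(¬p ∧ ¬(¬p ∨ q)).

Tableau for the negation ¬◇◇¬(¬p ∧ ¬(¬p ∨ q)):
1. ¬◇◇¬(¬p ∧ ¬(¬p ∨ q)), 0
2. ¬◇¬(¬p ∧ ¬(¬p ∨ q)), 0   [¬◇-rule on 1 via 0R0]
3. ¬p ∧ ¬(¬p ∨ q), 0   [¬◇-rule on 2 via 0R0]
4. ¬p, 0   [∧-rule on 3]
5. ¬(¬p ∨ q), 0   [∧-rule on 3]
6. p, 0   [¬∨-rule on 5]
7. ¬q, 0   [¬∨-rule on 5]
Accessibility: 0R0
Branch closes: p and ¬p both at 0.
All branches of the negation close; one closing branch shown above.

Yes, valid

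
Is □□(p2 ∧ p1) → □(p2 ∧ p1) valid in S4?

Tableau for the negation ¬(□□(p2 ∧ p1) → □(p2 ∧ p1)):
1. ¬(□□(p2 ∧ p1) → □(p2 ∧ p1)), u
2. □□(p2 ∧ p1), u   [¬→-rule on 1]
3. ¬□(p2 ∧ p1), u   [¬→-rule on 1]
4. □(p2 ∧ p1), u   [□-rule on 2 via uRu]
5. p2 ∧ p1, u   [□-rule on 4 via uRu]
6. p2, u   [∧-rule on 5]
7. p1, u   [∧-rule on 5]
8. ¬(p2 ∧ p1), v   [¬□-rule on 3: fresh world v, uRv]
9. □(p2 ∧ p1), v   [□-rule on 2 via uRv]
10. p2 ∧ p1, v   [□-rule on 4 via uRv]
11. p2, v   [∧-rule on 10]
12. p1, v   [∧-rule on 10]
13. ¬p1, v   [¬∧-rule on 8 (branches; this branch)]
Accessibility: uRu, uRv, vRv
Branch closes: p1 and ¬p1 both at v.
All branches of the negation close; one closing branch shown above.

Valid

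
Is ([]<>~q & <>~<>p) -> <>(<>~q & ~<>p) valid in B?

Tableau for the negation ~(([]<>~q & <>~<>p) -> <>(<>~q & ~<>p)):
1. ~(([]<>~q & <>~<>p) -> <>(<>~q & ~<>p)), u
2. []<>~q & <>~<>p, u
3. ~<>(<>~q & ~<>p), u
4. []<>~q, u
5. <>~<>p, u
6. ~(<>~q & ~<>p), u
7. <>~q, u
8. <>p, u
9. ~<>p, v
10. ~(<>~q & ~<>p), v
11. <>~q, v
12. ~p, u
13. ~p, v
14. <>p, v
15. ~q, w
16. ~(<>~q & ~<>p), w
17. <>~q, w
18. <>p, w
19. p, x
20. ~(<>~q & ~<>p), x
21. <>~q, x
22. ~<>~q, x
23. q, u
24. q, x
25. ~q, y
26. ~p, y
27. p, z
28. ~p, z
Accessibility: uRu, uRv, uRw, uRx, vRu, vRv, vRy, vRz, wRu, wRw, xRu, xRx, yRv, yRy, zRv, zRz
Branch closes: p and ~p both at z.
All branches of the negation close; one closing branch shown above.

Yes, valid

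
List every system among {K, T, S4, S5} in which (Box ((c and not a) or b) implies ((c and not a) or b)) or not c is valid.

K-tableau for the negation not ((Box ((c and not a) or b) implies ((c and not a) or b)) or not c):
1. not ((Box ((c and not a) or b) implies ((c and not a) or b)) or not c), 0
2. not (Box ((c and not a) or b) implies ((c and not a) or b)), 0
3. c, 0
4. Box ((c and not a) or b), 0
5. not ((c and not a) or b), 0
6. not (c and not a), 0
7. not b, 0
8. a, 0
Complete open branch: countermodel on a K-frame, so not valid in K.
T-tableau for the negation not ((Box ((c and not a) or b) implies ((c and not a) or b)) or not c):
1. not ((Box ((c and not a) or b) implies ((c and not a) or b)) or not c), 0
2. not (Box ((c and not a) or b) implies ((c and not a) or b)), 0
3. c, 0
4. Box ((c and not a) or b), 0
5. not ((c and not a) or b), 0
6. not (c and not a), 0
7. not b, 0
8. (c and not a) or b, 0
9. a, 0
10. c and not a, 0
11. not a, 0
Accessibility: 0R0
Branch closes: a and not a both at 0.
Every branch closes (one shown): valid in T, hence also in S4, S5 (every theorem of T is a theorem of S4 and S5).

T, S4, S5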